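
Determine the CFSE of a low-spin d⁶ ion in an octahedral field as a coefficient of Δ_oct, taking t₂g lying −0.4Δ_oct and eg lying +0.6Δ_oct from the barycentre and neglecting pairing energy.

-2.4 Δ_oct

Configuration: t₂g⁶ eg⁰.
CFSE = 6(-0.4Δ_oct) + 0(0.6Δ_oct) = -2.4Δ_oct + 0.0Δ_oct = -2.4Δ_oct.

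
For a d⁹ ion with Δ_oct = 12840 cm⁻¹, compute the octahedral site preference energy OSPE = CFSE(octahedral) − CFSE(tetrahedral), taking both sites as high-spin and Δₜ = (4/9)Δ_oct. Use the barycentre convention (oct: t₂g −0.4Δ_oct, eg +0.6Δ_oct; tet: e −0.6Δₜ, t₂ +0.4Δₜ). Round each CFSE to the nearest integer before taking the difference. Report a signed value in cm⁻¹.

-5421

Octahedral (high-spin): t2g^6 e_g^3, CFSE = 6(−0.4) + 3(+0.6) = -0.6Δ_oct = -0.6 × 12840 = -7704 cm⁻¹.
Tetrahedral: e^4 t2^5, CFSE = 4(−0.6) + 5(+0.4) = -0.4Δₜ = -0.4 × (4/9) × 12840 = -2283 cm⁻¹.
OSPE = CFSE(oct) − CFSE(tet) = -7704 − (-2283) = -5421 cm⁻¹.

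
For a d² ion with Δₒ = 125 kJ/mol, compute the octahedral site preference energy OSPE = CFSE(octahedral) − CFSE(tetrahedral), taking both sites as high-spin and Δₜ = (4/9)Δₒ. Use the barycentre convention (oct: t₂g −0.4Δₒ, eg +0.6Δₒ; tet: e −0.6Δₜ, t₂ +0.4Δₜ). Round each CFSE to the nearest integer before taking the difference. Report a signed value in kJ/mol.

In an octahedral site d² (HS) is t₂g² eg⁰, giving CFSE(oct) = -0.8Δₒ = -100 kJ/mol.
Tetrahedral e² t₂⁰ gives -1.2Δₜ = -1.2 × (4/9) × 125 = -67 kJ/mol.
OSPE = -100 − (-67) = -33 kJ/mol.

-33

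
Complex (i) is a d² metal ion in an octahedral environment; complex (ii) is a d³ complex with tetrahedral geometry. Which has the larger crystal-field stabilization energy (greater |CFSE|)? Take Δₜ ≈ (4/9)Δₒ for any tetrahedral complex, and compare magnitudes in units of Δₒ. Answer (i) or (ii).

(i): t2g^2 e_g^0, CFSE = -0.8Δₒ.
(ii): Tetrahedral fields are weak (Δₜ ≈ 4/9 Δₒ), so electrons fill high-spin; e² t₂¹, CFSE = -0.8Δₜ ≈ -0.36Δₒ.
So (i) has the larger |CFSE|.

(i)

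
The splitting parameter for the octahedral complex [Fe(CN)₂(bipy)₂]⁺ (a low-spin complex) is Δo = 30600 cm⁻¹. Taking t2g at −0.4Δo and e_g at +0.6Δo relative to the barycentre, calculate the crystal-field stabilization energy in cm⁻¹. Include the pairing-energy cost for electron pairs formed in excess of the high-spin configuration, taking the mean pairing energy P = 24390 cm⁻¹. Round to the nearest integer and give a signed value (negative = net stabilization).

-12420

Ligand charges: 2×(-1) from CN⁻ and 2×(+0) from bipy sum to -2; with overall charge +1, Fe is +3.
Fe sits in group 8; removing 3 electrons leaves Fe³⁺ with 8 − 3 = 5 d electrons.
The d⁵ electrons fill as t2g^5 e_g^0.
The orbital stabilization is -2.0Δo = -2.0 × 30600 = -61200 cm⁻¹.
High-spin d⁵ would be t2g^3 e_g^2 with 0 pairs; low-spin has 2, so 2 excess pairs cost +2P = +48780 cm⁻¹.
Overall CFSE = -61200 + 48780 = -12420 cm⁻¹.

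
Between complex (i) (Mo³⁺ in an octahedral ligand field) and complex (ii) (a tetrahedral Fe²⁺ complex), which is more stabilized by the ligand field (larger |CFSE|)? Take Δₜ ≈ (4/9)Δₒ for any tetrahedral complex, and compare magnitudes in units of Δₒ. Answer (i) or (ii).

(i): Mo³⁺: group 6, so d-count = 6 − 3 = 3; t2g^3 e_g^0, CFSE = -1.2Δₒ.
(ii): Group 8 minus oxidation state +2 gives a d⁶ configuration for Fe²⁺; With tetrahedral geometry the complex is necessarily high-spin; e³ t₂³, CFSE = -0.6Δₜ ≈ -0.27Δₒ.
So (i) has the larger |CFSE|.

(i)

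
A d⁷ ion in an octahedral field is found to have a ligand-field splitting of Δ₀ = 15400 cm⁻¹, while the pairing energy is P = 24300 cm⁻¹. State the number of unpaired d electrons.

With Δ₀ < P the complex is high-spin.
Configuration: t2g^5 e_g^2.
Unpaired electrons: 3.

3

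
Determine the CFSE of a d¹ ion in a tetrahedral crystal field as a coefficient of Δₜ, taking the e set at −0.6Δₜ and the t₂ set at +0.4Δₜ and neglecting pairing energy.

Tetrahedral splitting is small, so the complex is high-spin.
Configuration: e¹ t₂⁰.
CFSE = 1(-0.6Δₜ) + 0(0.4Δₜ) = -0.6Δₜ + 0.0Δₜ = -0.6Δₜ.

-0.6 Δₜ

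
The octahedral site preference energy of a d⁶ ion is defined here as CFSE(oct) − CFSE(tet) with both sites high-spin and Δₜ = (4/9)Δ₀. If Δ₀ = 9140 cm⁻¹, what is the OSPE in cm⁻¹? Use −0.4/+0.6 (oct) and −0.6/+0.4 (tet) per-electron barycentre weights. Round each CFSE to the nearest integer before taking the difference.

In an octahedral site d⁶ (HS) is t2g^4 e_g^2, giving CFSE(oct) = -0.4Δ₀ = -3656 cm⁻¹.
In a tetrahedral site the filling is e^3 t2^3: CFSE(tet) = -0.6Δₜ = -0.6 × (4/9)(9140) = -2437 cm⁻¹.
OSPE = CFSE(oct) − CFSE(tet) = -3656 − (-2437) = -1219 cm⁻¹.

-1219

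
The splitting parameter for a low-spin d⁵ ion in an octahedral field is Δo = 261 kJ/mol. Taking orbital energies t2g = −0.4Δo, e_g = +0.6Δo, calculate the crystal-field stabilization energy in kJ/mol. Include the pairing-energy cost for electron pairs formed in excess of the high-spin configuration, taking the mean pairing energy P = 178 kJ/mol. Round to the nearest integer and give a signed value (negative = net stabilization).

-166

Electron filling gives t2g^5 e_g^0.
Orbital CFSE = 5(-0.4) + 0(0.6) = -2.0Δo = -2.0 × 261 = -522 kJ/mol.
Pairing penalty: 2 pairs vs 0 in the high-spin reference → 2 extra × P = 356 kJ/mol.
Overall CFSE = -522 + 356 = -166 kJ/mol.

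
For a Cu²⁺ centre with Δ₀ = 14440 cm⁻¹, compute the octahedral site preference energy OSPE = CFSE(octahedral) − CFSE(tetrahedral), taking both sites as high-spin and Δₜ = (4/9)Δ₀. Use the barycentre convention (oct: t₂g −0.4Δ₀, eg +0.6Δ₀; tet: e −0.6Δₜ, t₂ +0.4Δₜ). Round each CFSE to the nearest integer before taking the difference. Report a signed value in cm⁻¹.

-6097

Cu is in group 11, so Cu²⁺ is d⁹ (11 − 2 = 9).
In an octahedral site d⁹ (HS) is t₂g⁶ eg³, giving CFSE(oct) = -0.6Δ₀ = -8664 cm⁻¹.
In a tetrahedral site the filling is e⁴ t₂⁵: CFSE(tet) = -0.4Δₜ = -0.4 × (4/9)(14440) = -2567 cm⁻¹.
OSPE = -8664 − (-2567) = -6097 cm⁻¹.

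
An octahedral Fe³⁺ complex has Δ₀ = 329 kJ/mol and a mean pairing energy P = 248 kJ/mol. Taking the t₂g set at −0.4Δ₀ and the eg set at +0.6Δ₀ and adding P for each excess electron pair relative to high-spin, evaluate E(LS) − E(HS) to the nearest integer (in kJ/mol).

-162

Fe sits in group 8; removing 3 electrons leaves Fe³⁺ with 8 − 3 = 5 d electrons.
High-spin: t₂g³ eg², CFSE = 0.0Δ₀ = 0 kJ/mol.
Low-spin t₂g⁵ eg⁰ gives -2.0Δ₀ = -658 kJ/mol, but forming 2 extra pairs costs 2P = 496 kJ/mol, so E(LS) = -658 + 496 = -162 kJ/mol.
E(LS) − E(HS) = -162 − (0) = -162 kJ/mol.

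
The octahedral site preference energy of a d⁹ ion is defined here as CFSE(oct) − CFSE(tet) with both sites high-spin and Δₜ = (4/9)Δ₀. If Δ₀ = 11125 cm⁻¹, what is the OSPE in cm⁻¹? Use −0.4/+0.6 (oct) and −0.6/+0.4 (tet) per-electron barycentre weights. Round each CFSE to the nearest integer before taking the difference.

Octahedral high-spin t₂g⁶ eg³: CFSE = -0.6 × 11125 = -6675 cm⁻¹.
Tetrahedral: e⁴ t₂⁵, CFSE = 4(−0.6) + 5(+0.4) = -0.4Δₜ = -0.4 × (4/9) × 11125 = -1978 cm⁻¹.
OSPE = -6675 − (-1978) = -4697 cm⁻¹.

-4697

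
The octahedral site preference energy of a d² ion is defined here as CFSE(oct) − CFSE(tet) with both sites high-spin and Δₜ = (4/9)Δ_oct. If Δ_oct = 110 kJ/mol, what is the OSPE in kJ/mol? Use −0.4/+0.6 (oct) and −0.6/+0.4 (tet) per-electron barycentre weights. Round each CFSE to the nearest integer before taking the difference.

-29

Octahedral high-spin t₂g² eg⁰: CFSE = -0.8 × 110 = -88 kJ/mol.
Tetrahedral e² t₂⁰ gives -1.2Δₜ = -1.2 × (4/9) × 110 = -59 kJ/mol.
Subtracting, OSPE = -88 − (-59) = -29 kJ/mol.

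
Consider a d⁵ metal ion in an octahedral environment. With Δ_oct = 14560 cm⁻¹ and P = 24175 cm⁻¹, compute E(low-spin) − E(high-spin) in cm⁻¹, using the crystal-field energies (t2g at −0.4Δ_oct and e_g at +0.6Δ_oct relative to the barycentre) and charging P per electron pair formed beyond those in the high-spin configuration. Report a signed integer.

19230

High-spin d⁵ fills as t2g^3 e_g^2 with CFSE 3(−0.4) + 2(+0.6) = 0.0Δ_oct = 0 cm⁻¹.
For low-spin the configuration is t2g^5 e_g^0: orbital energy -2.0 × 14560 = -29120 cm⁻¹, and 2 additional pairs relative to high-spin add 48350 cm⁻¹, giving 19230 cm⁻¹.
E(LS) − E(HS) = 19230 − (0) = 19230 cm⁻¹.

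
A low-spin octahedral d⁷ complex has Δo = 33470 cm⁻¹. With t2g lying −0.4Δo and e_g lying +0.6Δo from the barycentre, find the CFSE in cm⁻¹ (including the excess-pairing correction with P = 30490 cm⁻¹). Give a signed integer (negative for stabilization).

Configuration: t2g^6 e_g^1.
CFSE(orbital) = 6×(-0.4Δo) + 1×(0.6Δo) = -1.8Δo; with Δo = 33470 cm⁻¹ that is -60246 cm⁻¹.
High-spin d⁷ would be t2g^5 e_g^2 with 2 pairs; low-spin has 3, so 1 excess pair costs +1P = +30490 cm⁻¹.
Net CFSE = -60246 + 30490 = -29756 cm⁻¹.

-29756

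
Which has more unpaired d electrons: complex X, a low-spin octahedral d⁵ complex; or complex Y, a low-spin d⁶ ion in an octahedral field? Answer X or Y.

X: t₂g⁵ eg⁰ → 1 unpaired.
Y: t2g^6 e_g^0 → 0 unpaired.
So X has more unpaired electrons.

X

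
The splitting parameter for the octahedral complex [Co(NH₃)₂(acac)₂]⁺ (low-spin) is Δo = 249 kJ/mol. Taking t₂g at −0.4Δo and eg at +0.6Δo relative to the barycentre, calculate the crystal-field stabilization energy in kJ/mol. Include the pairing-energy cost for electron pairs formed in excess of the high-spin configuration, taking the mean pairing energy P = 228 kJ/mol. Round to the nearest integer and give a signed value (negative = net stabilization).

-142

Ligand charges: 2×(+0) from NH₃ and 2×(-1) from acac⁻ sum to -2; with overall charge +1, Co is +3.
Co is in group 9, so Co³⁺ is d⁶ (9 − 3 = 6).
The d⁶ electrons fill as t₂g⁶ eg⁰.
CFSE(orbital) = 6×(-0.4Δo) + 0×(0.6Δo) = -2.4Δo; with Δo = 249 kJ/mol that is -598 kJ/mol.
Pairing penalty: 3 pairs vs 1 in the high-spin reference → 2 extra × P = 456 kJ/mol.
Overall CFSE = -598 + 456 = -142 kJ/mol.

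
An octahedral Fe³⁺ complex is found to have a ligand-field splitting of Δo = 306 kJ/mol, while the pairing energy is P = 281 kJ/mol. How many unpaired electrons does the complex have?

Group 8 minus oxidation state +3 gives a d⁵ configuration for Fe³⁺.
With Δo > P the complex is low-spin.
Configuration: t2g^5 e_g^0.
Unpaired electrons: 1.

1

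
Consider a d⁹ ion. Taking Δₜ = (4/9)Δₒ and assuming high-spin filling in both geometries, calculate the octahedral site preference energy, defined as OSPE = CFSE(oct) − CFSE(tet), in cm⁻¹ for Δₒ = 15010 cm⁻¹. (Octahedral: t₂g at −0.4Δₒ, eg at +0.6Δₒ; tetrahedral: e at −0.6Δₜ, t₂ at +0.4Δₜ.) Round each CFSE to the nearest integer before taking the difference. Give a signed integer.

Octahedral high-spin t2g^6 e_g^3: CFSE = -0.6 × 15010 = -9006 cm⁻¹.
In a tetrahedral site the filling is e^4 t2^5: CFSE(tet) = -0.4Δₜ = -0.4 × (4/9)(15010) = -2668 cm⁻¹.
Subtracting, OSPE = -9006 − (-2668) = -6338 cm⁻¹.

-6338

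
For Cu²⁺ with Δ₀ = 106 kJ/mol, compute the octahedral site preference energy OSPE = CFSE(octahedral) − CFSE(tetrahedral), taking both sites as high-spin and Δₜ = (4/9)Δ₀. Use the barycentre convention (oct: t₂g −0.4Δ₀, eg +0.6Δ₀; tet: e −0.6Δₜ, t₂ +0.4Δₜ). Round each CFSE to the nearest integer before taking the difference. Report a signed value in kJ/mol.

Group 11 minus oxidation state +2 gives a d⁹ configuration for Cu²⁺.
Octahedral high-spin t2g^6 e_g^3: CFSE = -0.6 × 106 = -64 kJ/mol.
Tetrahedral: e^4 t2^5, CFSE = 4(−0.6) + 5(+0.4) = -0.4Δₜ = -0.4 × (4/9) × 106 = -19 kJ/mol.
OSPE = -64 − (-19) = -45 kJ/mol.

-45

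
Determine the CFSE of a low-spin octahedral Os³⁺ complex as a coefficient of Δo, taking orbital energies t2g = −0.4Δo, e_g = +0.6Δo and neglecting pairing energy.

Os sits in group 8; removing 3 electrons leaves Os³⁺ with 8 − 3 = 5 d electrons.
Configuration: t2g^5 e_g^0.
CFSE = 5(-0.4Δo) + 0(0.6Δo) = -2.0Δo + 0.0Δo = -2.0Δo.

-2.0 Δo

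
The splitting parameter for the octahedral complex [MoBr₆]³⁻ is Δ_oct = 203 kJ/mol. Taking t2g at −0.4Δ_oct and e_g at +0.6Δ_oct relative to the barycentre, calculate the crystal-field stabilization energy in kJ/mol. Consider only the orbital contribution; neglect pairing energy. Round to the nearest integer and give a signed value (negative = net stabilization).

Each Br⁻ contributes -1; 6 × (-1) = -6. With overall charge -3, Mo is in the +3 oxidation state.
Mo³⁺: group 6, so d-count = 6 − 3 = 3.
The d³ electrons fill as t2g^3 e_g^0.
The orbital stabilization is -1.2Δ_oct = -1.2 × 203 = -244 kJ/mol.

-244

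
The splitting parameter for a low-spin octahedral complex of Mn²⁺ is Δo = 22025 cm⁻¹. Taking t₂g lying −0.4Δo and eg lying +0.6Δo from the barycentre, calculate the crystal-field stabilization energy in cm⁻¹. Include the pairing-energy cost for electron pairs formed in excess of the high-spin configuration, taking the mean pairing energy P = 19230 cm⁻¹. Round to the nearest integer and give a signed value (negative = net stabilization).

-5590

Mn sits in group 7; removing 2 electrons leaves Mn²⁺ with 7 − 2 = 5 d electrons.
Electron filling gives t₂g⁵ eg⁰.
CFSE(orbital) = 5×(-0.4Δo) + 0×(0.6Δo) = -2.0Δo; with Δo = 22025 cm⁻¹ that is -44050 cm⁻¹.
Pairing penalty: 2 pairs vs 0 in the high-spin reference → 2 extra × P = 38460 cm⁻¹.
Net CFSE = -44050 + 38460 = -5590 cm⁻¹.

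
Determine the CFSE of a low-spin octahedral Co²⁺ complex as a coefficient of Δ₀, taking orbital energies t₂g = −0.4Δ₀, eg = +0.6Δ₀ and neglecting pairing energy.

-1.8 Δ₀

Co is in group 9, so Co²⁺ is d⁷ (9 − 2 = 7).
Configuration: t₂g⁶ eg¹.
CFSE = 6(-0.4Δ₀) + 1(0.6Δ₀) = -2.4Δ₀ + 0.6Δ₀ = -1.8Δ₀.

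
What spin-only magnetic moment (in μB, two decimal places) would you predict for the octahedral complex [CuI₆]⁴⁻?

1.73 μB

Each I⁻ contributes -1; 6 × (-1) = -6. With overall charge -4, Cu is in the +2 oxidation state.
Group 11 minus oxidation state +2 gives a d⁹ configuration for Cu²⁺.
For octahedral d⁹ the high- and low-spin configurations coincide.
Configuration: t2g^6 e_g^3 → 1 unpaired electron.
μ(spin-only) = √[1(1+2)] = √3 ≈ 1.73 μB.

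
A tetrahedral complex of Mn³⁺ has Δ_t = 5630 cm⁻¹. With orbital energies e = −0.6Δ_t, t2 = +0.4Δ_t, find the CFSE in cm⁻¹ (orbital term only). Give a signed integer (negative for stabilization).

Group 7 minus oxidation state +3 gives a d⁴ configuration for Mn³⁺.
With tetrahedral geometry the complex is necessarily high-spin.
Configuration: e^2 t2^2.
CFSE(orbital) = 2×(-0.6Δ_t) + 2×(0.4Δ_t) = -0.4Δ_t; with Δ_t = 5630 cm⁻¹ that is -2252 cm⁻¹.

-2252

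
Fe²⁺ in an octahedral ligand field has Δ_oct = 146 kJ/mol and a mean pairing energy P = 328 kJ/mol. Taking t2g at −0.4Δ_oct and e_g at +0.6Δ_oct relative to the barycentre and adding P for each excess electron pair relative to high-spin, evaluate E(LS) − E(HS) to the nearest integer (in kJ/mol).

364

Group 8 minus oxidation state +2 gives a d⁶ configuration for Fe²⁺.
High-spin: t2g^4 e_g^2, CFSE = -0.4Δ_oct = -58 kJ/mol.
For low-spin the configuration is t2g^6 e_g^0: orbital energy -2.4 × 146 = -350 kJ/mol, and 2 additional pairs relative to high-spin add 656 kJ/mol, giving 306 kJ/mol.
The difference is 306 − (-58) = 364 kJ/mol, so high-spin lies lower.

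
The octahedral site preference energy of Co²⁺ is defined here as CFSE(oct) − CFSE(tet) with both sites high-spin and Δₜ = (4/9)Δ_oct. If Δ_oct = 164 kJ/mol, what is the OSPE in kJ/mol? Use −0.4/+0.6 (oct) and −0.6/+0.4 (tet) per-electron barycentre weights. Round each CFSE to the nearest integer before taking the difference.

-44

Co is in group 9, so Co²⁺ is d⁷ (9 − 2 = 7).
Octahedral (high-spin): t₂g⁵ eg², CFSE = 5(−0.4) + 2(+0.6) = -0.8Δ_oct = -0.8 × 164 = -131 kJ/mol.
Tetrahedral: e⁴ t₂³, CFSE = 4(−0.6) + 3(+0.4) = -1.2Δₜ = -1.2 × (4/9) × 164 = -87 kJ/mol.
Subtracting, OSPE = -131 − (-87) = -44 kJ/mol.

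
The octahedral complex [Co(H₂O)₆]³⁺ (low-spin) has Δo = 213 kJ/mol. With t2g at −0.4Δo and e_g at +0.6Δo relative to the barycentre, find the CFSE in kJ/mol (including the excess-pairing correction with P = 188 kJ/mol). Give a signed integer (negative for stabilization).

H₂O is neutral, so the +3 overall charge sits on Co: oxidation state +3.
Co is in group 9, so Co³⁺ is d⁶ (9 − 3 = 6).
Electron filling gives t2g^6 e_g^0.
CFSE(orbital) = 6×(-0.4Δo) + 0×(0.6Δo) = -2.4Δo; with Δo = 213 kJ/mol that is -511 kJ/mol.
High-spin d⁶ would be t2g^4 e_g^2 with 1 pair; low-spin has 3, so 2 excess pairs cost +2P = +376 kJ/mol.
Overall CFSE = -511 + 376 = -135 kJ/mol.

-135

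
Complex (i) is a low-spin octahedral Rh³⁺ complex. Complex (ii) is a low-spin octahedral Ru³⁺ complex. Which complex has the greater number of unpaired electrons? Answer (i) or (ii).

(i): Group 9 minus oxidation state +3 gives a d⁶ configuration for Rh³⁺; t2g^6 e_g^0 → 0 unpaired.
(ii): Ru³⁺: group 8, so d-count = 8 − 3 = 5; t2g^5 e_g^0 → 1 unpaired.
So (ii) has more unpaired electrons.

(ii)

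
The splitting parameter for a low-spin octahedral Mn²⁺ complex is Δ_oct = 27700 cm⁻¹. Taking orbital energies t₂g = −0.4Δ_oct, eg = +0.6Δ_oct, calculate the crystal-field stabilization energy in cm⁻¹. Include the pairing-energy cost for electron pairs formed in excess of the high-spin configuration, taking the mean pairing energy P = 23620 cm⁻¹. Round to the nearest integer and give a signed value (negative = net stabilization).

-8160

Mn sits in group 7; removing 2 electrons leaves Mn²⁺ with 7 − 2 = 5 d electrons.
Configuration: t₂g⁵ eg⁰.
The orbital stabilization is -2.0Δ_oct = -2.0 × 27700 = -55400 cm⁻¹.
Pairing penalty: 2 pairs vs 0 in the high-spin reference → 2 extra × P = 47240 cm⁻¹.
Combining: -55400 + 47240 = -8160 cm⁻¹.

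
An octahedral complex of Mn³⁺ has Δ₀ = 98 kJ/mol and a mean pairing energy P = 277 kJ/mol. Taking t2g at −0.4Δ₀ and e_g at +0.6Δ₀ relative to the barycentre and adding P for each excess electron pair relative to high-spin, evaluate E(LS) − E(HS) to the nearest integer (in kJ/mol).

179

Mn is in group 7, so Mn³⁺ is d⁴ (7 − 3 = 4).
High-spin: t2g^3 e_g^1, CFSE = -0.6Δ₀ = -59 kJ/mol.
Low-spin t2g^4 e_g^0 gives -1.6Δ₀ = -157 kJ/mol, but forming 1 extra pair costs 1P = 277 kJ/mol, so E(LS) = -157 + 277 = 120 kJ/mol.
Thus E(LS) − E(HS) = 179 kJ/mol.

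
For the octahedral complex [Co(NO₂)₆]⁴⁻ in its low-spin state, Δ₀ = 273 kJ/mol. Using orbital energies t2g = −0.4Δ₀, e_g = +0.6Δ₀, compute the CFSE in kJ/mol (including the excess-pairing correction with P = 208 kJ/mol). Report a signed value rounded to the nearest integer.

-283

Each NO₂⁻ contributes -1; 6 × (-1) = -6. With overall charge -4, Co is in the +2 oxidation state.
Co is in group 9, so Co²⁺ is d⁷ (9 − 2 = 7).
Electron filling gives t2g^6 e_g^1.
CFSE(orbital) = 6×(-0.4Δ₀) + 1×(0.6Δ₀) = -1.8Δ₀; with Δ₀ = 273 kJ/mol that is -491 kJ/mol.
Pairing penalty: 3 pairs vs 2 in the high-spin reference → 1 extra × P = 208 kJ/mol.
Net CFSE = -491 + 208 = -283 kJ/mol.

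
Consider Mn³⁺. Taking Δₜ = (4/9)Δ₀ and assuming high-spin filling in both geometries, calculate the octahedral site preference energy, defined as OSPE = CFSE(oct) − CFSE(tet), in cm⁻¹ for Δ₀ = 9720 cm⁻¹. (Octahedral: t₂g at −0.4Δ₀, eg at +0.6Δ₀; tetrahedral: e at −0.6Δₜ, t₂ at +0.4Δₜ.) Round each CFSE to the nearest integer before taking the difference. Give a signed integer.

-4104

Mn sits in group 7; removing 3 electrons leaves Mn³⁺ with 7 − 3 = 4 d electrons.
Octahedral (high-spin): t2g^3 e_g^1, CFSE = 3(−0.4) + 1(+0.6) = -0.6Δ₀ = -0.6 × 9720 = -5832 cm⁻¹.
In a tetrahedral site the filling is e^2 t2^2: CFSE(tet) = -0.4Δₜ = -0.4 × (4/9)(9720) = -1728 cm⁻¹.
OSPE = CFSE(oct) − CFSE(tet) = -5832 − (-1728) = -4104 cm⁻¹.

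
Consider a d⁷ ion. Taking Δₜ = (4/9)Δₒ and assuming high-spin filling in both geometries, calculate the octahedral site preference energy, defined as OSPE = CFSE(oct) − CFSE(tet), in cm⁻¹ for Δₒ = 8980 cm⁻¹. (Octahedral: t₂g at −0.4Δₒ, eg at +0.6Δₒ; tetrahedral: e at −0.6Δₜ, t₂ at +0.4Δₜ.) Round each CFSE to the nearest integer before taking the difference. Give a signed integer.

-2395

In an octahedral site d⁷ (HS) is t₂g⁵ eg², giving CFSE(oct) = -0.8Δₒ = -7184 cm⁻¹.
Tetrahedral: e⁴ t₂³, CFSE = 4(−0.6) + 3(+0.4) = -1.2Δₜ = -1.2 × (4/9) × 8980 = -4789 cm⁻¹.
OSPE = CFSE(oct) − CFSE(tet) = -7184 − (-4789) = -2395 cm⁻¹.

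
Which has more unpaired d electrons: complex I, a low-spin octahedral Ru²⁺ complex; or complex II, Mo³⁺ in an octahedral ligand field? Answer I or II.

II

I: Group 8 minus oxidation state +2 gives a d⁶ configuration for Ru²⁺; t2g^6 e_g^0 → 0 unpaired.
II: Mo is in group 6, so Mo³⁺ is d³ (6 − 3 = 3); t₂g³ eg⁰ → 3 unpaired.
So II has more unpaired electrons.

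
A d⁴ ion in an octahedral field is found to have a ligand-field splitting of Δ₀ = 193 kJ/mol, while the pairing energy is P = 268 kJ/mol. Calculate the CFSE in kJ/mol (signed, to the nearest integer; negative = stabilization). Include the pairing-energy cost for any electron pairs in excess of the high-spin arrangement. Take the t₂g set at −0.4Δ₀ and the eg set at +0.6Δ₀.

Since Δ₀ = 193 kJ/mol < P = 268 kJ/mol, the complex adopts the high-spin configuration.
Filling d⁴ accordingly: t₂g³ eg¹.
Orbital CFSE = -0.6Δ₀ = -0.6 × 193 = -116 kJ/mol.
High-spin has no excess pairs, so no pairing correction applies.

-116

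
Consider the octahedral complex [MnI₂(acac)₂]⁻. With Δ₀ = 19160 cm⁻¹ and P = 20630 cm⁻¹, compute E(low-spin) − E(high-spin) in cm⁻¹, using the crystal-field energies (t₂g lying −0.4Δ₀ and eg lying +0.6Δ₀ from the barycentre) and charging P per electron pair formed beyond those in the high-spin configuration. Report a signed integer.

1470

Ligand charges: 2×(-1) from I⁻ and 2×(-1) from acac⁻ sum to -4; with overall charge -1, Mn is +3.
Mn sits in group 7; removing 3 electrons leaves Mn³⁺ with 7 − 3 = 4 d electrons.
High-spin d⁴ fills as t₂g³ eg¹ with CFSE 3(−0.4) + 1(+0.6) = -0.6Δ₀ = -11496 cm⁻¹.
For low-spin the configuration is t₂g⁴ eg⁰: orbital energy -1.6 × 19160 = -30656 cm⁻¹, and 1 additional pair relative to high-spin adds 20630 cm⁻¹, giving -10026 cm⁻¹.
The difference is -10026 − (-11496) = 1470 cm⁻¹, so high-spin lies lower.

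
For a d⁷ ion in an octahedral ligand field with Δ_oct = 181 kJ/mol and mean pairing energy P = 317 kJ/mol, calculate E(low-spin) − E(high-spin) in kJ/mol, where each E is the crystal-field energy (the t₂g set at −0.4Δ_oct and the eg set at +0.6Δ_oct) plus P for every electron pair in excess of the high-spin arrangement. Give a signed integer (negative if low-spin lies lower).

High-spin: t₂g⁵ eg², CFSE = -0.8Δ_oct = -145 kJ/mol.
Low-spin: t₂g⁶ eg¹, orbital CFSE = -1.8Δ_oct = -326 kJ/mol; plus 1 excess pair × P = +317 kJ/mol; total -9 kJ/mol.
The difference is -9 − (-145) = 136 kJ/mol, so high-spin lies lower.

136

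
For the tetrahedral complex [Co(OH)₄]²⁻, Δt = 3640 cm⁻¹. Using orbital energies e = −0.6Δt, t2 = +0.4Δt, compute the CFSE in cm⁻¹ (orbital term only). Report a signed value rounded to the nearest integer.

-4368

Each OH⁻ contributes -1; 4 × (-1) = -4. With overall charge -2, Co is in the +2 oxidation state.
Co sits in group 9; removing 2 electrons leaves Co²⁺ with 9 − 2 = 7 d electrons.
Tetrahedral fields are weak (Δₜ ≈ 4/9 Δₒ), so electrons fill high-spin.
The d⁷ electrons fill as e^4 t2^3.
CFSE(orbital) = 4×(-0.6Δt) + 3×(0.4Δt) = -1.2Δt; with Δt = 3640 cm⁻¹ that is -4368 cm⁻¹.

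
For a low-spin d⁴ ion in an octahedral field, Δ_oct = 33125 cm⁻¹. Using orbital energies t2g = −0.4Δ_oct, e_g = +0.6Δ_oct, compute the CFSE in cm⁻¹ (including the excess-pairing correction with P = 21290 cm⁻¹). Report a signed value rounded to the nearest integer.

The d⁴ electrons fill as t2g^4 e_g^0.
CFSE(orbital) = 4×(-0.4Δ_oct) + 0×(0.6Δ_oct) = -1.6Δ_oct; with Δ_oct = 33125 cm⁻¹ that is -53000 cm⁻¹.
High-spin d⁴ would be t2g^3 e_g^1 with 0 pairs; low-spin has 1, so 1 excess pair costs +1P = +21290 cm⁻¹.
Overall CFSE = -53000 + 21290 = -31710 cm⁻¹.

-31710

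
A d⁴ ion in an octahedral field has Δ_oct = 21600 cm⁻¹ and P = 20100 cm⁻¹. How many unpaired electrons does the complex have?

With Δ_oct > P the complex is low-spin.
Configuration: t₂g⁴ eg⁰.
Unpaired electrons: 2.

2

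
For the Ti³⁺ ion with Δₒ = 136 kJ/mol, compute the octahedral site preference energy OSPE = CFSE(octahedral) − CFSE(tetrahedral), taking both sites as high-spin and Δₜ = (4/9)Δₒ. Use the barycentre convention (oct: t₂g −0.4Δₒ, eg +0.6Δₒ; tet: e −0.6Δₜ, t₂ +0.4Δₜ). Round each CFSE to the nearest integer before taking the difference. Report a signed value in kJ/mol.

-18

Ti³⁺: group 4, so d-count = 4 − 3 = 1.
Octahedral (high-spin): t₂g¹ eg⁰, CFSE = 1(−0.4) + 0(+0.6) = -0.4Δₒ = -0.4 × 136 = -54 kJ/mol.
Tetrahedral: e¹ t₂⁰, CFSE = 1(−0.6) + 0(+0.4) = -0.6Δₜ = -0.6 × (4/9) × 136 = -36 kJ/mol.
OSPE = -54 − (-36) = -18 kJ/mol.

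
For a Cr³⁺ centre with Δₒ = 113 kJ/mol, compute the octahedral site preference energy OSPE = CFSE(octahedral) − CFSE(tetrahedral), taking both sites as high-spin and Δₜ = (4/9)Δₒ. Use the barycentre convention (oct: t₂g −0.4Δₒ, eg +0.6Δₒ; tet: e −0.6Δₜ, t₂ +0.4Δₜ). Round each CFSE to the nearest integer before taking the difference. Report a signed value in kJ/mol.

-96

Cr³⁺: group 6, so d-count = 6 − 3 = 3.
Octahedral high-spin t₂g³ eg⁰: CFSE = -1.2 × 113 = -136 kJ/mol.
Tetrahedral: e² t₂¹, CFSE = 2(−0.6) + 1(+0.4) = -0.8Δₜ = -0.8 × (4/9) × 113 = -40 kJ/mol.
OSPE = CFSE(oct) − CFSE(tet) = -136 − (-40) = -96 kJ/mol.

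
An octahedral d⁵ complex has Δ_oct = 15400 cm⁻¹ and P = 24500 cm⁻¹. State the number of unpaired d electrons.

5

With Δ_oct < P the complex is high-spin.
Configuration: t₂g³ eg².
Unpaired electrons: 5.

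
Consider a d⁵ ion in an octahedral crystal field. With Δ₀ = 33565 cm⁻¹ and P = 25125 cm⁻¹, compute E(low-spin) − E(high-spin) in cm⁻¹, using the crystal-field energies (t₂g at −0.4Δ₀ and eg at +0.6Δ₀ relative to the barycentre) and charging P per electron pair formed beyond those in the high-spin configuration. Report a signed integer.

In the high-spin limit (t₂g³ eg²) the orbital term is 0.0Δ₀ = 0 cm⁻¹, with no excess pairing.
Low-spin: t₂g⁵ eg⁰, orbital CFSE = -2.0Δ₀ = -67130 cm⁻¹; plus 2 excess pairs × P = +50250 cm⁻¹; total -16880 cm⁻¹.
E(LS) − E(HS) = -16880 − (0) = -16880 cm⁻¹.

-16880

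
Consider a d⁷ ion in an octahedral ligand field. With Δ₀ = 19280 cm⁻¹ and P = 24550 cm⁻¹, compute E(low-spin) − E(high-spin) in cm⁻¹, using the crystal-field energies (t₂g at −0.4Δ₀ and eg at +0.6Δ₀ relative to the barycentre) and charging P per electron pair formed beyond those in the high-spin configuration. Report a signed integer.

5270

High-spin d⁷ fills as t₂g⁵ eg² with CFSE 5(−0.4) + 2(+0.6) = -0.8Δ₀ = -15424 cm⁻¹.
For low-spin the configuration is t₂g⁶ eg¹: orbital energy -1.8 × 19280 = -34704 cm⁻¹, and 1 additional pair relative to high-spin adds 24550 cm⁻¹, giving -10154 cm⁻¹.
The difference is -10154 − (-15424) = 5270 cm⁻¹, so high-spin lies lower.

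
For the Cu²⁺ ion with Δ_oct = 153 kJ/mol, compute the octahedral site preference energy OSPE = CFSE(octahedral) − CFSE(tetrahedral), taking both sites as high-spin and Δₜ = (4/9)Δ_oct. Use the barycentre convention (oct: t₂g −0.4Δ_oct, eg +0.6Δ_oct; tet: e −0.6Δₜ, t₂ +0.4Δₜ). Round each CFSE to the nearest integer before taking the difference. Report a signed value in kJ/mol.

Group 11 minus oxidation state +2 gives a d⁹ configuration for Cu²⁺.
In an octahedral site d⁹ (HS) is t2g^6 e_g^3, giving CFSE(oct) = -0.6Δ_oct = -92 kJ/mol.
In a tetrahedral site the filling is e^4 t2^5: CFSE(tet) = -0.4Δₜ = -0.4 × (4/9)(153) = -27 kJ/mol.
Subtracting, OSPE = -92 − (-27) = -65 kJ/mol.

-65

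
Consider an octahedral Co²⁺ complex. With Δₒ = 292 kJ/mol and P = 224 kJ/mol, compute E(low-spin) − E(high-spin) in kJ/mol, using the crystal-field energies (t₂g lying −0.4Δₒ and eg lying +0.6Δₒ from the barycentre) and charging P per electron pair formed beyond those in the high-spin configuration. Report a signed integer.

-68

Co is in group 9, so Co²⁺ is d⁷ (9 − 2 = 7).
In the high-spin limit (t₂g⁵ eg²) the orbital term is -0.8Δₒ = -234 kJ/mol, with no excess pairing.
Low-spin t₂g⁶ eg¹ gives -1.8Δₒ = -526 kJ/mol, but forming 1 extra pair costs 1P = 224 kJ/mol, so E(LS) = -526 + 224 = -302 kJ/mol.
Thus E(LS) − E(HS) = -68 kJ/mol.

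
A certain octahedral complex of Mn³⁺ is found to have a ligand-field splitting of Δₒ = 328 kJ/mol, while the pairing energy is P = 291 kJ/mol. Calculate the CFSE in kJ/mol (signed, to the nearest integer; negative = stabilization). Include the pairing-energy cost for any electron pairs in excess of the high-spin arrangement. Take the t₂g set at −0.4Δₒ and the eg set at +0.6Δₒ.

Mn is in group 7, so Mn³⁺ is d⁴ (7 − 3 = 4).
With Δₒ > P the complex is low-spin.
Filling d⁴ accordingly: t₂g⁴ eg⁰.
Orbital CFSE = -1.6Δₒ = -1.6 × 328 = -525 kJ/mol.
Excess pairs vs high-spin: 1 − 0 = 1; pairing cost = +291 kJ/mol.
Net CFSE = -525 + 291 = -234 kJ/mol.

-234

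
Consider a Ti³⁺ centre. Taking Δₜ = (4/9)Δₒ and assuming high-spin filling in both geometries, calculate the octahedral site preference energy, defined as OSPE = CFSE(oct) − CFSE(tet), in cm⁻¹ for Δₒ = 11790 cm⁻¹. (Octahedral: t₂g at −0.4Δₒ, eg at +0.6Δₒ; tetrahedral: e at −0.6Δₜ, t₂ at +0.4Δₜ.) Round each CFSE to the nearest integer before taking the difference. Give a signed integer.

Group 4 minus oxidation state +3 gives a d¹ configuration for Ti³⁺.
Octahedral high-spin t2g^1 e_g^0: CFSE = -0.4 × 11790 = -4716 cm⁻¹.
Tetrahedral e^1 t2^0 gives -0.6Δₜ = -0.6 × (4/9) × 11790 = -3144 cm⁻¹.
OSPE = -4716 − (-3144) = -1572 cm⁻¹.

-1572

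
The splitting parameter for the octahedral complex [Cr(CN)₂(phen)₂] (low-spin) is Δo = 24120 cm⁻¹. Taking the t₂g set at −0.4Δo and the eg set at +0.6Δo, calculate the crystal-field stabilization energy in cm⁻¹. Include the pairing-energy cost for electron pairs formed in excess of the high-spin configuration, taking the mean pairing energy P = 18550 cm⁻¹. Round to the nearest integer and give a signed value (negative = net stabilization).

-20042

Ligand charges: 2×(-1) from CN⁻ and 2×(+0) from phen sum to -2; with overall charge +0, Cr is +2.
Group 6 minus oxidation state +2 gives a d⁴ configuration for Cr²⁺.
Configuration: t₂g⁴ eg⁰.
The orbital stabilization is -1.6Δo = -1.6 × 24120 = -38592 cm⁻¹.
Pairing penalty: 1 pair vs 0 in the high-spin reference → 1 extra × P = 18550 cm⁻¹.
Net CFSE = -38592 + 18550 = -20042 cm⁻¹.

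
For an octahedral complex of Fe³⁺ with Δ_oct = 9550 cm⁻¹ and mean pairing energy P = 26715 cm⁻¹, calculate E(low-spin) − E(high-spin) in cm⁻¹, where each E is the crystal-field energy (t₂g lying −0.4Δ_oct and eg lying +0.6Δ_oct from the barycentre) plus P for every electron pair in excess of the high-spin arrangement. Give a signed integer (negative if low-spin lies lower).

34330

Fe³⁺: group 8, so d-count = 8 − 3 = 5.
In the high-spin limit (t₂g³ eg²) the orbital term is 0.0Δ_oct = 0 cm⁻¹, with no excess pairing.
Low-spin: t₂g⁵ eg⁰, orbital CFSE = -2.0Δ_oct = -19100 cm⁻¹; plus 2 excess pairs × P = +53430 cm⁻¹; total 34330 cm⁻¹.
E(LS) − E(HS) = 34330 − (0) = 34330 cm⁻¹.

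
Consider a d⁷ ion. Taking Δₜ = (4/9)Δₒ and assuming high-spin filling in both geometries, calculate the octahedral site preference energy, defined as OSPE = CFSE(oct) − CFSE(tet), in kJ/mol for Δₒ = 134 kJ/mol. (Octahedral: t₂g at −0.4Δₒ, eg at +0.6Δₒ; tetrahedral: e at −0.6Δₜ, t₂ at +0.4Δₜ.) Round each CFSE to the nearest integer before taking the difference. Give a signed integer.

In an octahedral site d⁷ (HS) is t₂g⁵ eg², giving CFSE(oct) = -0.8Δₒ = -107 kJ/mol.
Tetrahedral: e⁴ t₂³, CFSE = 4(−0.6) + 3(+0.4) = -1.2Δₜ = -1.2 × (4/9) × 134 = -71 kJ/mol.
Subtracting, OSPE = -107 − (-71) = -36 kJ/mol.

-36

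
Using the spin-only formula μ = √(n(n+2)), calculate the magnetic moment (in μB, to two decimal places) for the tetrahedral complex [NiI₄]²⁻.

Each I⁻ contributes -1; 4 × (-1) = -4. With overall charge -2, Ni is in the +2 oxidation state.
Group 10 minus oxidation state +2 gives a d⁸ configuration for Ni²⁺.
Tetrahedral splitting is small, so the complex is high-spin.
Configuration: e^4 t2^4 → 2 unpaired electrons.
μ(spin-only) = √[2(2+2)] = √8 ≈ 2.83 μB.

2.83 μB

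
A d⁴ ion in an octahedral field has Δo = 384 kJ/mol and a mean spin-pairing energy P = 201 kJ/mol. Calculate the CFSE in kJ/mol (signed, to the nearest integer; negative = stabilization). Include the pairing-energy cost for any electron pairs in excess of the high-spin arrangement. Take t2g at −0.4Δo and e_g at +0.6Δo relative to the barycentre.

-413

Here Δo > P (384 > 201), so the low-spin state is favoured.
That gives t2g^4 e_g^0.
Orbital CFSE = -1.6Δo = -1.6 × 384 = -614 kJ/mol.
Excess pairs vs high-spin: 1 − 0 = 1; pairing cost = +201 kJ/mol.
Net CFSE = -614 + 201 = -413 kJ/mol.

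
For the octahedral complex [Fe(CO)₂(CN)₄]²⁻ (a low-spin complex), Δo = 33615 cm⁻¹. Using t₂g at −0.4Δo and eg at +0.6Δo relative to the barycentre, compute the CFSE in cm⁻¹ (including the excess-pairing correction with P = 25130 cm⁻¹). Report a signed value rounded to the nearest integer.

Ligand charges: 2×(+0) from CO and 4×(-1) from CN⁻ sum to -4; with overall charge -2, Fe is +2.
Group 8 minus oxidation state +2 gives a d⁶ configuration for Fe²⁺.
Electron filling gives t₂g⁶ eg⁰.
CFSE(orbital) = 6×(-0.4Δo) + 0×(0.6Δo) = -2.4Δo; with Δo = 33615 cm⁻¹ that is -80676 cm⁻¹.
High-spin d⁶ would be t₂g⁴ eg² with 1 pair; low-spin has 3, so 2 excess pairs cost +2P = +50260 cm⁻¹.
Net CFSE = -80676 + 50260 = -30416 cm⁻¹.

-30416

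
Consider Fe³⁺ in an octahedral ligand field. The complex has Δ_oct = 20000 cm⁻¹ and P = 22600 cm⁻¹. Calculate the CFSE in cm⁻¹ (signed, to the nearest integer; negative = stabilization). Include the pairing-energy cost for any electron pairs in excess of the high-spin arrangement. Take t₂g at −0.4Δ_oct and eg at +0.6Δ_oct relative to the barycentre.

Fe is in group 8, so Fe³⁺ is d⁵ (8 − 3 = 5).
Since Δ_oct = 20000 cm⁻¹ < P = 22600 cm⁻¹, the complex adopts the high-spin configuration.
Configuration: t₂g³ eg².
Orbital CFSE = 0.0Δ_oct = 0.0 × 20000 = 0 cm⁻¹.
High-spin has no excess pairs, so no pairing correction applies.

0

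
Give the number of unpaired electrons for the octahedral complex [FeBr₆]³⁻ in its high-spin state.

Each Br⁻ contributes -1; 6 × (-1) = -6. With overall charge -3, Fe is in the +3 oxidation state.
Fe sits in group 8; removing 3 electrons leaves Fe³⁺ with 8 − 3 = 5 d electrons.
Configuration: t₂g³ eg², giving 5 unpaired electrons.

5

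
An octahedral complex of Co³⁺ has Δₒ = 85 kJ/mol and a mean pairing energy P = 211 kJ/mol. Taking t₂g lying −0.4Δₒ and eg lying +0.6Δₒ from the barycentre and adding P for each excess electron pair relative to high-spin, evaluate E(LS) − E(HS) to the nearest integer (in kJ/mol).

Co sits in group 9; removing 3 electrons leaves Co³⁺ with 9 − 3 = 6 d electrons.
High-spin d⁶ fills as t₂g⁴ eg² with CFSE 4(−0.4) + 2(+0.6) = -0.4Δₒ = -34 kJ/mol.
For low-spin the configuration is t₂g⁶ eg⁰: orbital energy -2.4 × 85 = -204 kJ/mol, and 2 additional pairs relative to high-spin add 422 kJ/mol, giving 218 kJ/mol.
Thus E(LS) − E(HS) = 252 kJ/mol.

252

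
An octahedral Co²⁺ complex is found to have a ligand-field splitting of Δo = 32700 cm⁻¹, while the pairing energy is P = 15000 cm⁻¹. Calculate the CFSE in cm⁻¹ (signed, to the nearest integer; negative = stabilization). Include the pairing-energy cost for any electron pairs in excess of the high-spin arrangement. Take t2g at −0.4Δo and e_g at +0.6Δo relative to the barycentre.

-43860

Co is in group 9, so Co²⁺ is d⁷ (9 − 2 = 7).
Here Δo > P (32700 > 15000), so the low-spin state is favoured.
Filling d⁷ accordingly: t2g^6 e_g^1.
Orbital CFSE = -1.8Δo = -1.8 × 32700 = -58860 cm⁻¹.
Excess pairs vs high-spin: 3 − 2 = 1; pairing cost = +15000 cm⁻¹.
Net CFSE = -58860 + 15000 = -43860 cm⁻¹.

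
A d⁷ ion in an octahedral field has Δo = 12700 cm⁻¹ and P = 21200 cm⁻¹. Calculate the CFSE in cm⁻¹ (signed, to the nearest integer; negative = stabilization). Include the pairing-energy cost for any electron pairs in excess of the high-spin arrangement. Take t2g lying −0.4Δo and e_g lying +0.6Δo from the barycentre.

-10160

Δo < P, so pairing is avoided: the ground state is high-spin.
That gives t2g^5 e_g^2.
Orbital CFSE = -0.8Δo = -0.8 × 12700 = -10160 cm⁻¹.
High-spin has no excess pairs, so no pairing correction applies.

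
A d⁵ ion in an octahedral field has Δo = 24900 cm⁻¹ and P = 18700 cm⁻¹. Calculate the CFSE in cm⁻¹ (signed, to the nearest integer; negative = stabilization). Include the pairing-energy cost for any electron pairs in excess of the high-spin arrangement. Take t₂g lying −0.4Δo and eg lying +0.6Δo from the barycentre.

-12400

Since Δo = 24900 cm⁻¹ > P = 18700 cm⁻¹, the complex adopts the low-spin configuration.
Configuration: t₂g⁵ eg⁰.
Orbital CFSE = -2.0Δo = -2.0 × 24900 = -49800 cm⁻¹.
Excess pairs vs high-spin: 2 − 0 = 2; pairing cost = +37400 cm⁻¹.
Net CFSE = -49800 + 37400 = -12400 cm⁻¹.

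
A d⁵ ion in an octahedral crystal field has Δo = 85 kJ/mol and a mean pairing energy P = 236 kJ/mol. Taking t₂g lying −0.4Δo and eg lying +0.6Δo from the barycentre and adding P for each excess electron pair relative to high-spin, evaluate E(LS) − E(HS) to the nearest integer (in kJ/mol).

In the high-spin limit (t₂g³ eg²) the orbital term is 0.0Δo = 0 kJ/mol, with no excess pairing.
Low-spin: t₂g⁵ eg⁰, orbital CFSE = -2.0Δo = -170 kJ/mol; plus 2 excess pairs × P = +472 kJ/mol; total 302 kJ/mol.
Thus E(LS) − E(HS) = 302 kJ/mol.

302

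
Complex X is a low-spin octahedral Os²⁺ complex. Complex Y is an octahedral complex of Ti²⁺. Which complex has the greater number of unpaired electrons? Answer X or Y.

X: Group 8 minus oxidation state +2 gives a d⁶ configuration for Os²⁺; t2g^6 e_g^0 → 0 unpaired.
Y: Ti is in group 4, so Ti²⁺ is d² (4 − 2 = 2); t₂g² eg⁰ → 2 unpaired.
So Y has more unpaired electrons.

Y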